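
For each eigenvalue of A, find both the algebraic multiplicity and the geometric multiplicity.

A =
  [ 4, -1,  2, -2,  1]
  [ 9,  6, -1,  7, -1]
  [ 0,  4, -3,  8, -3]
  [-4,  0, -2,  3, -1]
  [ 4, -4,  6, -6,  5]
λ = 3: alg = 5, geom = 2

Step 1 — factor the characteristic polynomial to read off the algebraic multiplicities:
  χ_A(x) = (x - 3)^5

Step 2 — compute geometric multiplicities via the rank-nullity identity g(λ) = n − rank(A − λI):
  rank(A − (3)·I) = 3, so dim ker(A − (3)·I) = n − 3 = 2

Summary:
  λ = 3: algebraic multiplicity = 5, geometric multiplicity = 2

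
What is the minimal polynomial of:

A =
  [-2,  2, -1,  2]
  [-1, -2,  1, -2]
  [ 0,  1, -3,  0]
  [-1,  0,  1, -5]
x^3 + 9*x^2 + 27*x + 27

The characteristic polynomial is χ_A(x) = (x + 3)^4, so the eigenvalues are known. The minimal polynomial is
  m_A(x) = Π_λ (x − λ)^{k_λ}
where k_λ is the size of the *largest* Jordan block for λ (equivalently, the smallest k with (A − λI)^k v = 0 for every generalised eigenvector v of λ).

  λ = -3: largest Jordan block has size 3, contributing (x + 3)^3

So m_A(x) = (x + 3)^3 = x^3 + 9*x^2 + 27*x + 27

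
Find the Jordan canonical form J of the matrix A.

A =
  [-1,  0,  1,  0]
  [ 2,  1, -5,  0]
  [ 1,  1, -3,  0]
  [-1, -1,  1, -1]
J_3(-1) ⊕ J_1(-1)

The characteristic polynomial is
  det(x·I − A) = x^4 + 4*x^3 + 6*x^2 + 4*x + 1 = (x + 1)^4

Eigenvalues and multiplicities (the geometric multiplicity of λ is n − rank(A − λI), which equals the number of Jordan blocks for λ):
  λ = -1: algebraic multiplicity = 4, geometric multiplicity = 2

Determining the block sizes for each eigenvalue:
  λ = -1: with am = 4 and gm = 2, the partition is not yet determined (e.g. several partitions of 4 into 2 parts exist). Let N = A − (-1)·I. Computing rank(N^1) = 2, rank(N^2) = 1, rank(N^3) = 0; the number of blocks of size ≥ j is rank(N^{j−1}) − rank(N^j), giving [2, 1, 1]. So we have 1 block(s) of size 3, 1 block(s) of size 1 → block sizes [3, 1]

Assembling the blocks gives a Jordan form
J =
  [-1,  1,  0,  0]
  [ 0, -1,  1,  0]
  [ 0,  0, -1,  0]
  [ 0,  0,  0, -1]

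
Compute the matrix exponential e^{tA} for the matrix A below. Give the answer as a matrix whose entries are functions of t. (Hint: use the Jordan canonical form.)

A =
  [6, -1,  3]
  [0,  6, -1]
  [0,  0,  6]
e^{tA} =
  [exp(6*t), -t*exp(6*t), t^2*exp(6*t)/2 + 3*t*exp(6*t)]
  [0, exp(6*t), -t*exp(6*t)]
  [0, 0, exp(6*t)]

Strategy: write A = P · J · P⁻¹ where J is a Jordan canonical form, so e^{tA} = P · e^{tJ} · P⁻¹, and e^{tJ} can be computed block-by-block.

A has Jordan form
J =
  [6, 1, 0]
  [0, 6, 1]
  [0, 0, 6]
(up to reordering of blocks).

Per-block formulas:
  For a 3×3 Jordan block J_3(6): exp(t · J_3(6)) = e^(6t)·(I + t·N + (t^2/2)·N^2), where N is the 3×3 nilpotent shift.

After assembling e^{tJ} and conjugating by P, we get:

e^{tA} =
  [exp(6*t), -t*exp(6*t), t^2*exp(6*t)/2 + 3*t*exp(6*t)]
  [0, exp(6*t), -t*exp(6*t)]
  [0, 0, exp(6*t)]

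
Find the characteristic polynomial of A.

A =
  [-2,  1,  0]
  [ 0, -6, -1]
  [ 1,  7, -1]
x^3 + 9*x^2 + 27*x + 27

Expanding det(x·I − A) (e.g. by cofactor expansion or by noting that A is similar to its Jordan form J, which has the same characteristic polynomial as A) gives
  χ_A(x) = x^3 + 9*x^2 + 27*x + 27
which factors as (x + 3)^3. The eigenvalues (with algebraic multiplicities) are λ = -3 with multiplicity 3.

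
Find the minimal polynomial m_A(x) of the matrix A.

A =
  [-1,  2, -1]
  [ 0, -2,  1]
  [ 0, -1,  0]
x^3 + 3*x^2 + 3*x + 1

The characteristic polynomial is χ_A(x) = (x + 1)^3, so the eigenvalues are known. The minimal polynomial is
  m_A(x) = Π_λ (x − λ)^{k_λ}
where k_λ is the size of the *largest* Jordan block for λ (equivalently, the smallest k with (A − λI)^k v = 0 for every generalised eigenvector v of λ).

  λ = -1: largest Jordan block has size 3, contributing (x + 1)^3

So m_A(x) = (x + 1)^3 = x^3 + 3*x^2 + 3*x + 1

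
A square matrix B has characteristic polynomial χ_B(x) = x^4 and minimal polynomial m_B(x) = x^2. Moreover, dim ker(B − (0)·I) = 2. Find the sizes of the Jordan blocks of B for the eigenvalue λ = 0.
Block sizes for λ = 0: [2, 2]

Step 1 — from the characteristic polynomial, algebraic multiplicity of λ = 0 is 4. From dim ker(B − (0)·I) = 2, there are exactly 2 Jordan blocks for λ = 0.
Step 2 — from the minimal polynomial, the factor (x − 0)^2 tells us the largest block for λ = 0 has size 2.
Step 3 — with total size 4, 2 blocks, and largest block 2, the block sizes (in nonincreasing order) are [2, 2].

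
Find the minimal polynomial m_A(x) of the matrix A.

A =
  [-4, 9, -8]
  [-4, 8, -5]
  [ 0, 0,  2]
x^3 - 6*x^2 + 12*x - 8

The characteristic polynomial is χ_A(x) = (x - 2)^3, so the eigenvalues are known. The minimal polynomial is
  m_A(x) = Π_λ (x − λ)^{k_λ}
where k_λ is the size of the *largest* Jordan block for λ (equivalently, the smallest k with (A − λI)^k v = 0 for every generalised eigenvector v of λ).

  λ = 2: largest Jordan block has size 3, contributing (x − 2)^3

So m_A(x) = (x - 2)^3 = x^3 - 6*x^2 + 12*x - 8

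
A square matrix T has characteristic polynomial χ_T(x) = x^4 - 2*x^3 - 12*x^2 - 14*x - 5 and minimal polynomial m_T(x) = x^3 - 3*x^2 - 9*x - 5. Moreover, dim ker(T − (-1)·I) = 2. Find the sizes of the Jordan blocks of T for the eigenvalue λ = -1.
Block sizes for λ = -1: [2, 1]

Step 1 — from the characteristic polynomial, algebraic multiplicity of λ = -1 is 3. From dim ker(T − (-1)·I) = 2, there are exactly 2 Jordan blocks for λ = -1.
Step 2 — from the minimal polynomial, the factor (x + 1)^2 tells us the largest block for λ = -1 has size 2.
Step 3 — with total size 3, 2 blocks, and largest block 2, the block sizes (in nonincreasing order) are [2, 1].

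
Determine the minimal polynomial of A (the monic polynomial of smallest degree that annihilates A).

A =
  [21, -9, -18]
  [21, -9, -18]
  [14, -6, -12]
x^2

The characteristic polynomial is χ_A(x) = x^3, so the eigenvalues are known. The minimal polynomial is
  m_A(x) = Π_λ (x − λ)^{k_λ}
where k_λ is the size of the *largest* Jordan block for λ (equivalently, the smallest k with (A − λI)^k v = 0 for every generalised eigenvector v of λ).

  λ = 0: largest Jordan block has size 2, contributing (x − 0)^2

So m_A(x) = x^2 = x^2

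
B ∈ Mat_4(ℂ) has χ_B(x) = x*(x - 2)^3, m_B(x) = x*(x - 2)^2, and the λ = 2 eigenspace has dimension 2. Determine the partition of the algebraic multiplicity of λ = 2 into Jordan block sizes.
Block sizes for λ = 2: [2, 1]

Step 1 — from the characteristic polynomial, algebraic multiplicity of λ = 2 is 3. From dim ker(B − (2)·I) = 2, there are exactly 2 Jordan blocks for λ = 2.
Step 2 — from the minimal polynomial, the factor (x − 2)^2 tells us the largest block for λ = 2 has size 2.
Step 3 — with total size 3, 2 blocks, and largest block 2, the block sizes (in nonincreasing order) are [2, 1].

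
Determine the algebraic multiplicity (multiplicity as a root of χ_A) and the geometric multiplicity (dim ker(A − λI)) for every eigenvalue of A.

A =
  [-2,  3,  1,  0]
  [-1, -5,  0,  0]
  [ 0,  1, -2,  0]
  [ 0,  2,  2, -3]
λ = -3: alg = 4, geom = 2

Step 1 — factor the characteristic polynomial to read off the algebraic multiplicities:
  χ_A(x) = (x + 3)^4

Step 2 — compute geometric multiplicities via the rank-nullity identity g(λ) = n − rank(A − λI):
  rank(A − (-3)·I) = 2, so dim ker(A − (-3)·I) = n − 2 = 2

Summary:
  λ = -3: algebraic multiplicity = 4, geometric multiplicity = 2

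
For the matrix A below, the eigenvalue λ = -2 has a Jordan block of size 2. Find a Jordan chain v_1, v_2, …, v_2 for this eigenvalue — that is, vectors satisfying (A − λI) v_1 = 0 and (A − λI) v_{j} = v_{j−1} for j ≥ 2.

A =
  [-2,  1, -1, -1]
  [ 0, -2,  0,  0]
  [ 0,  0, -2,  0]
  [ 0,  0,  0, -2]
A Jordan chain for λ = -2 of length 2:
v_1 = (1, 0, 0, 0)ᵀ
v_2 = (0, 1, 0, 0)ᵀ

Let N = A − (-2)·I. We want v_2 with N^2 v_2 = 0 but N^1 v_2 ≠ 0; then v_{j-1} := N · v_j for j = 2, …, 2.

Pick v_2 = (0, 1, 0, 0)ᵀ.
Then v_1 = N · v_2 = (1, 0, 0, 0)ᵀ.

Sanity check: (A − (-2)·I) v_1 = (0, 0, 0, 0)ᵀ = 0. ✓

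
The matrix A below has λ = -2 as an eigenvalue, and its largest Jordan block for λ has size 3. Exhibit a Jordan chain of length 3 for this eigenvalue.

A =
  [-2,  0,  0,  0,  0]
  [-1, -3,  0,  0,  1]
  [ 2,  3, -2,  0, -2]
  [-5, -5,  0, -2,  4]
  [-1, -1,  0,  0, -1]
A Jordan chain for λ = -2 of length 3:
v_1 = (0, 0, -1, 1, 0)ᵀ
v_2 = (0, -1, 2, -5, -1)ᵀ
v_3 = (1, 0, 0, 0, 0)ᵀ

Let N = A − (-2)·I. We want v_3 with N^3 v_3 = 0 but N^2 v_3 ≠ 0; then v_{j-1} := N · v_j for j = 3, …, 2.

Pick v_3 = (1, 0, 0, 0, 0)ᵀ.
Then v_2 = N · v_3 = (0, -1, 2, -5, -1)ᵀ.
Then v_1 = N · v_2 = (0, 0, -1, 1, 0)ᵀ.

Sanity check: (A − (-2)·I) v_1 = (0, 0, 0, 0, 0)ᵀ = 0. ✓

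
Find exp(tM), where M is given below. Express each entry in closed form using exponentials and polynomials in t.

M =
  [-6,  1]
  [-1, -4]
e^{tM} =
  [-t*exp(-5*t) + exp(-5*t), t*exp(-5*t)]
  [-t*exp(-5*t), t*exp(-5*t) + exp(-5*t)]

Strategy: write M = P · J · P⁻¹ where J is a Jordan canonical form, so e^{tM} = P · e^{tJ} · P⁻¹, and e^{tJ} can be computed block-by-block.

M has Jordan form
J =
  [-5,  1]
  [ 0, -5]
(up to reordering of blocks).

Per-block formulas:
  For a 2×2 Jordan block J_2(-5): exp(t · J_2(-5)) = e^(-5t)·(I + t·N), where N is the 2×2 nilpotent shift.

After assembling e^{tJ} and conjugating by P, we get:

e^{tM} =
  [-t*exp(-5*t) + exp(-5*t), t*exp(-5*t)]
  [-t*exp(-5*t), t*exp(-5*t) + exp(-5*t)]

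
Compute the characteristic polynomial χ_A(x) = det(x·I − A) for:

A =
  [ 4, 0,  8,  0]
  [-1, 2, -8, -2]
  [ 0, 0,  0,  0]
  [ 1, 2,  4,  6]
x^4 - 12*x^3 + 48*x^2 - 64*x

Expanding det(x·I − A) (e.g. by cofactor expansion or by noting that A is similar to its Jordan form J, which has the same characteristic polynomial as A) gives
  χ_A(x) = x^4 - 12*x^3 + 48*x^2 - 64*x
which factors as x*(x - 4)^3. The eigenvalues (with algebraic multiplicities) are λ = 0 with multiplicity 1, λ = 4 with multiplicity 3.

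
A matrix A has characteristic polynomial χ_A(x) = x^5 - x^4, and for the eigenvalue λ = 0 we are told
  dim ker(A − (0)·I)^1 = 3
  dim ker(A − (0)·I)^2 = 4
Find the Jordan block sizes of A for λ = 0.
Block sizes for λ = 0: [2, 1, 1]

From the dimensions of kernels of powers, the number of Jordan blocks of size at least j is d_j − d_{j−1} where d_j = dim ker(N^j) (with d_0 = 0). Computing the differences gives [3, 1].
The number of blocks of size exactly k is (#blocks of size ≥ k) − (#blocks of size ≥ k + 1), so the partition is: 2 block(s) of size 1, 1 block(s) of size 2.
In nonincreasing order the block sizes are [2, 1, 1].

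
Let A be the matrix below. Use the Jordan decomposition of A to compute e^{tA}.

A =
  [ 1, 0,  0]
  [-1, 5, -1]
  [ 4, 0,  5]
e^{tA} =
  [exp(t), 0, 0]
  [-t*exp(5*t), exp(5*t), -t*exp(5*t)]
  [exp(5*t) - exp(t), 0, exp(5*t)]

Strategy: write A = P · J · P⁻¹ where J is a Jordan canonical form, so e^{tA} = P · e^{tJ} · P⁻¹, and e^{tJ} can be computed block-by-block.

A has Jordan form
J =
  [1, 0, 0]
  [0, 5, 1]
  [0, 0, 5]
(up to reordering of blocks).

Per-block formulas:
  For a 2×2 Jordan block J_2(5): exp(t · J_2(5)) = e^(5t)·(I + t·N), where N is the 2×2 nilpotent shift.
  For a 1×1 block at λ = 1: exp(t · [1]) = [e^(1t)].

After assembling e^{tJ} and conjugating by P, we get:

e^{tA} =
  [exp(t), 0, 0]
  [-t*exp(5*t), exp(5*t), -t*exp(5*t)]
  [exp(5*t) - exp(t), 0, exp(5*t)]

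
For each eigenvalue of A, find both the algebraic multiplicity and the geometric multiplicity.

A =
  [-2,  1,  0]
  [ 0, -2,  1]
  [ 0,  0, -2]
λ = -2: alg = 3, geom = 1

Step 1 — factor the characteristic polynomial to read off the algebraic multiplicities:
  χ_A(x) = (x + 2)^3

Step 2 — compute geometric multiplicities via the rank-nullity identity g(λ) = n − rank(A − λI):
  rank(A − (-2)·I) = 2, so dim ker(A − (-2)·I) = n − 2 = 1

Summary:
  λ = -2: algebraic multiplicity = 3, geometric multiplicity = 1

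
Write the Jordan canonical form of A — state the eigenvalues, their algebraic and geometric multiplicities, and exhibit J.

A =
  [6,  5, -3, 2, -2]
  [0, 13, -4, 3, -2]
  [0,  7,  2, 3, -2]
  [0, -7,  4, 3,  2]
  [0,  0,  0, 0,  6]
J_2(6) ⊕ J_2(6) ⊕ J_1(6)

The characteristic polynomial is
  det(x·I − A) = x^5 - 30*x^4 + 360*x^3 - 2160*x^2 + 6480*x - 7776 = (x - 6)^5

Eigenvalues and multiplicities (the geometric multiplicity of λ is n − rank(A − λI), which equals the number of Jordan blocks for λ):
  λ = 6: algebraic multiplicity = 5, geometric multiplicity = 3

Determining the block sizes for each eigenvalue:
  λ = 6: with am = 5 and gm = 3, the partition is not yet determined (e.g. several partitions of 5 into 3 parts exist). Let N = A − (6)·I. Computing rank(N^1) = 2, rank(N^2) = 0; the number of blocks of size ≥ j is rank(N^{j−1}) − rank(N^j), giving [3, 2]. So we have 2 block(s) of size 2, 1 block(s) of size 1 → block sizes [2, 2, 1]

Assembling the blocks gives a Jordan form
J =
  [6, 1, 0, 0, 0]
  [0, 6, 0, 0, 0]
  [0, 0, 6, 1, 0]
  [0, 0, 0, 6, 0]
  [0, 0, 0, 0, 6]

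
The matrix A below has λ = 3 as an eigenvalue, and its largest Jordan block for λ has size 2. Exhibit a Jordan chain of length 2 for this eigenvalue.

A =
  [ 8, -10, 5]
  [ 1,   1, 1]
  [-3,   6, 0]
A Jordan chain for λ = 3 of length 2:
v_1 = (5, 1, -3)ᵀ
v_2 = (1, 0, 0)ᵀ

Let N = A − (3)·I. We want v_2 with N^2 v_2 = 0 but N^1 v_2 ≠ 0; then v_{j-1} := N · v_j for j = 2, …, 2.

Pick v_2 = (1, 0, 0)ᵀ.
Then v_1 = N · v_2 = (5, 1, -3)ᵀ.

Sanity check: (A − (3)·I) v_1 = (0, 0, 0)ᵀ = 0. ✓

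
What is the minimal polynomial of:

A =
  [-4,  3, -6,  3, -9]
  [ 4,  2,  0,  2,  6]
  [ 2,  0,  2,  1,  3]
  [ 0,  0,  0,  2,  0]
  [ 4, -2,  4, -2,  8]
x^2 - 4*x + 4

The characteristic polynomial is χ_A(x) = (x - 2)^5, so the eigenvalues are known. The minimal polynomial is
  m_A(x) = Π_λ (x − λ)^{k_λ}
where k_λ is the size of the *largest* Jordan block for λ (equivalently, the smallest k with (A − λI)^k v = 0 for every generalised eigenvector v of λ).

  λ = 2: largest Jordan block has size 2, contributing (x − 2)^2

So m_A(x) = (x - 2)^2 = x^2 - 4*x + 4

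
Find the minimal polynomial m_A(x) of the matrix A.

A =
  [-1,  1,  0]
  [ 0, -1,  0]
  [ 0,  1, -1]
x^2 + 2*x + 1

The characteristic polynomial is χ_A(x) = (x + 1)^3, so the eigenvalues are known. The minimal polynomial is
  m_A(x) = Π_λ (x − λ)^{k_λ}
where k_λ is the size of the *largest* Jordan block for λ (equivalently, the smallest k with (A − λI)^k v = 0 for every generalised eigenvector v of λ).

  λ = -1: largest Jordan block has size 2, contributing (x + 1)^2

So m_A(x) = (x + 1)^2 = x^2 + 2*x + 1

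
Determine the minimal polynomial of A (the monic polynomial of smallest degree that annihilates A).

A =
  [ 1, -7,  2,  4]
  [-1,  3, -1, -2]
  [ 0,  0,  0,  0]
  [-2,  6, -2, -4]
x^3

The characteristic polynomial is χ_A(x) = x^4, so the eigenvalues are known. The minimal polynomial is
  m_A(x) = Π_λ (x − λ)^{k_λ}
where k_λ is the size of the *largest* Jordan block for λ (equivalently, the smallest k with (A − λI)^k v = 0 for every generalised eigenvector v of λ).

  λ = 0: largest Jordan block has size 3, contributing (x − 0)^3

So m_A(x) = x^3 = x^3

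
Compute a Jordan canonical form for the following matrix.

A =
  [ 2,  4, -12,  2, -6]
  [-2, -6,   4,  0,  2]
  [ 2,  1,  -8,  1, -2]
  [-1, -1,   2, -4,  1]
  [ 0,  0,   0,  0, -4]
J_3(-4) ⊕ J_1(-4) ⊕ J_1(-4)

The characteristic polynomial is
  det(x·I − A) = x^5 + 20*x^4 + 160*x^3 + 640*x^2 + 1280*x + 1024 = (x + 4)^5

Eigenvalues and multiplicities (the geometric multiplicity of λ is n − rank(A − λI), which equals the number of Jordan blocks for λ):
  λ = -4: algebraic multiplicity = 5, geometric multiplicity = 3

Determining the block sizes for each eigenvalue:
  λ = -4: with am = 5 and gm = 3, the partition is not yet determined (e.g. several partitions of 5 into 3 parts exist). Let N = A − (-4)·I. Computing rank(N^1) = 2, rank(N^2) = 1, rank(N^3) = 0; the number of blocks of size ≥ j is rank(N^{j−1}) − rank(N^j), giving [3, 1, 1]. So we have 1 block(s) of size 3, 2 block(s) of size 1 → block sizes [3, 1, 1]

Assembling the blocks gives a Jordan form
J =
  [-4,  1,  0,  0,  0]
  [ 0, -4,  1,  0,  0]
  [ 0,  0, -4,  0,  0]
  [ 0,  0,  0, -4,  0]
  [ 0,  0,  0,  0, -4]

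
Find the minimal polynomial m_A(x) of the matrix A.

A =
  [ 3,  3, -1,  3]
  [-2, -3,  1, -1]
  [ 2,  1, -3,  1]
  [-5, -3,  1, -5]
x^3 + 6*x^2 + 12*x + 8

The characteristic polynomial is χ_A(x) = (x + 2)^4, so the eigenvalues are known. The minimal polynomial is
  m_A(x) = Π_λ (x − λ)^{k_λ}
where k_λ is the size of the *largest* Jordan block for λ (equivalently, the smallest k with (A − λI)^k v = 0 for every generalised eigenvector v of λ).

  λ = -2: largest Jordan block has size 3, contributing (x + 2)^3

So m_A(x) = (x + 2)^3 = x^3 + 6*x^2 + 12*x + 8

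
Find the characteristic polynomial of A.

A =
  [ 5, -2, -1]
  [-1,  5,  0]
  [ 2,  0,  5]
x^3 - 15*x^2 + 75*x - 125

Expanding det(x·I − A) (e.g. by cofactor expansion or by noting that A is similar to its Jordan form J, which has the same characteristic polynomial as A) gives
  χ_A(x) = x^3 - 15*x^2 + 75*x - 125
which factors as (x - 5)^3. The eigenvalues (with algebraic multiplicities) are λ = 5 with multiplicity 3.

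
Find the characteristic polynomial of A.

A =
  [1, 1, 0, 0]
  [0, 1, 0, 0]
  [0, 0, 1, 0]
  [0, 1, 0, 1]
x^4 - 4*x^3 + 6*x^2 - 4*x + 1

Expanding det(x·I − A) (e.g. by cofactor expansion or by noting that A is similar to its Jordan form J, which has the same characteristic polynomial as A) gives
  χ_A(x) = x^4 - 4*x^3 + 6*x^2 - 4*x + 1
which factors as (x - 1)^4. The eigenvalues (with algebraic multiplicities) are λ = 1 with multiplicity 4.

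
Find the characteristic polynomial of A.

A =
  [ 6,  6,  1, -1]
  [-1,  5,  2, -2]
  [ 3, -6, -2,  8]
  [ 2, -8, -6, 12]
x^4 - 21*x^3 + 165*x^2 - 575*x + 750

Expanding det(x·I − A) (e.g. by cofactor expansion or by noting that A is similar to its Jordan form J, which has the same characteristic polynomial as A) gives
  χ_A(x) = x^4 - 21*x^3 + 165*x^2 - 575*x + 750
which factors as (x - 6)*(x - 5)^3. The eigenvalues (with algebraic multiplicities) are λ = 5 with multiplicity 3, λ = 6 with multiplicity 1.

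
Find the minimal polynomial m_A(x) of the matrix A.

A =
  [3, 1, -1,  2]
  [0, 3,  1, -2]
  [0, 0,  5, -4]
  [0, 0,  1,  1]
x^3 - 9*x^2 + 27*x - 27

The characteristic polynomial is χ_A(x) = (x - 3)^4, so the eigenvalues are known. The minimal polynomial is
  m_A(x) = Π_λ (x − λ)^{k_λ}
where k_λ is the size of the *largest* Jordan block for λ (equivalently, the smallest k with (A − λI)^k v = 0 for every generalised eigenvector v of λ).

  λ = 3: largest Jordan block has size 3, contributing (x − 3)^3

So m_A(x) = (x - 3)^3 = x^3 - 9*x^2 + 27*x - 27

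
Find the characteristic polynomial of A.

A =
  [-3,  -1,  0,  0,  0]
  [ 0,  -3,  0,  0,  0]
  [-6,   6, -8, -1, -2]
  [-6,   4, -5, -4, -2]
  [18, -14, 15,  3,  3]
x^5 + 15*x^4 + 90*x^3 + 270*x^2 + 405*x + 243

Expanding det(x·I − A) (e.g. by cofactor expansion or by noting that A is similar to its Jordan form J, which has the same characteristic polynomial as A) gives
  χ_A(x) = x^5 + 15*x^4 + 90*x^3 + 270*x^2 + 405*x + 243
which factors as (x + 3)^5. The eigenvalues (with algebraic multiplicities) are λ = -3 with multiplicity 5.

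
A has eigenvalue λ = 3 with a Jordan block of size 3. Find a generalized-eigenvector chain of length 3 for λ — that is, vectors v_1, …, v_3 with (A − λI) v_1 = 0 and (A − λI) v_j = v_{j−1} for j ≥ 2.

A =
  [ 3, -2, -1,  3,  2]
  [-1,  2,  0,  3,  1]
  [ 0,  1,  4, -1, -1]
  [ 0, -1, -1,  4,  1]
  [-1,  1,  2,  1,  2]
A Jordan chain for λ = 3 of length 3:
v_1 = (0, 1, 0, 0, 1)ᵀ
v_2 = (-2, -1, 1, -1, 1)ᵀ
v_3 = (0, 1, 0, 0, 0)ᵀ

Let N = A − (3)·I. We want v_3 with N^3 v_3 = 0 but N^2 v_3 ≠ 0; then v_{j-1} := N · v_j for j = 3, …, 2.

Pick v_3 = (0, 1, 0, 0, 0)ᵀ.
Then v_2 = N · v_3 = (-2, -1, 1, -1, 1)ᵀ.
Then v_1 = N · v_2 = (0, 1, 0, 0, 1)ᵀ.

Sanity check: (A − (3)·I) v_1 = (0, 0, 0, 0, 0)ᵀ = 0. ✓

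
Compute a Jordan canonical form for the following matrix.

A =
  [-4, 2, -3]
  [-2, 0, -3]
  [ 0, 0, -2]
J_2(-2) ⊕ J_1(-2)

The characteristic polynomial is
  det(x·I − A) = x^3 + 6*x^2 + 12*x + 8 = (x + 2)^3

Eigenvalues and multiplicities (the geometric multiplicity of λ is n − rank(A − λI), which equals the number of Jordan blocks for λ):
  λ = -2: algebraic multiplicity = 3, geometric multiplicity = 2

Determining the block sizes for each eigenvalue:
  λ = -2: 2 blocks summing to 3 forces exactly one block of size 2 and the rest size 1 → block sizes [2, 1]

Assembling the blocks gives a Jordan form
J =
  [-2,  1,  0]
  [ 0, -2,  0]
  [ 0,  0, -2]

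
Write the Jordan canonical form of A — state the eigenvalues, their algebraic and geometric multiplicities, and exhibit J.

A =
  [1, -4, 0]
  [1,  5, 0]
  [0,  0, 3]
J_2(3) ⊕ J_1(3)

The characteristic polynomial is
  det(x·I − A) = x^3 - 9*x^2 + 27*x - 27 = (x - 3)^3

Eigenvalues and multiplicities (the geometric multiplicity of λ is n − rank(A − λI), which equals the number of Jordan blocks for λ):
  λ = 3: algebraic multiplicity = 3, geometric multiplicity = 2

Determining the block sizes for each eigenvalue:
  λ = 3: 2 blocks summing to 3 forces exactly one block of size 2 and the rest size 1 → block sizes [2, 1]

Assembling the blocks gives a Jordan form
J =
  [3, 1, 0]
  [0, 3, 0]
  [0, 0, 3]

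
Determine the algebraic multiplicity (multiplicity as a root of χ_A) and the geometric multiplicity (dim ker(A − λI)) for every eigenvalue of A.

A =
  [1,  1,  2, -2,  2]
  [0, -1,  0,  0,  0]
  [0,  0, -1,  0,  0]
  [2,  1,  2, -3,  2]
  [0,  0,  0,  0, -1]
λ = -1: alg = 5, geom = 4

Step 1 — factor the characteristic polynomial to read off the algebraic multiplicities:
  χ_A(x) = (x + 1)^5

Step 2 — compute geometric multiplicities via the rank-nullity identity g(λ) = n − rank(A − λI):
  rank(A − (-1)·I) = 1, so dim ker(A − (-1)·I) = n − 1 = 4

Summary:
  λ = -1: algebraic multiplicity = 5, geometric multiplicity = 4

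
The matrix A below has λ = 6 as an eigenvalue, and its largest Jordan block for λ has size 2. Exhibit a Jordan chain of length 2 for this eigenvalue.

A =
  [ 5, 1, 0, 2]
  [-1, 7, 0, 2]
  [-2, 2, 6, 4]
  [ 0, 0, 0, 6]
A Jordan chain for λ = 6 of length 2:
v_1 = (-1, -1, -2, 0)ᵀ
v_2 = (1, 0, 0, 0)ᵀ

Let N = A − (6)·I. We want v_2 with N^2 v_2 = 0 but N^1 v_2 ≠ 0; then v_{j-1} := N · v_j for j = 2, …, 2.

Pick v_2 = (1, 0, 0, 0)ᵀ.
Then v_1 = N · v_2 = (-1, -1, -2, 0)ᵀ.

Sanity check: (A − (6)·I) v_1 = (0, 0, 0, 0)ᵀ = 0. ✓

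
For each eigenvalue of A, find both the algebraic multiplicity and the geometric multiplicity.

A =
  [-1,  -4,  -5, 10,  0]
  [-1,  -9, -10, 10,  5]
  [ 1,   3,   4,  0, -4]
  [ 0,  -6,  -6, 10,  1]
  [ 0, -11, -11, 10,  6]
λ = 0: alg = 3, geom = 2; λ = 5: alg = 2, geom = 1

Step 1 — factor the characteristic polynomial to read off the algebraic multiplicities:
  χ_A(x) = x^3*(x - 5)^2

Step 2 — compute geometric multiplicities via the rank-nullity identity g(λ) = n − rank(A − λI):
  rank(A − (0)·I) = 3, so dim ker(A − (0)·I) = n − 3 = 2
  rank(A − (5)·I) = 4, so dim ker(A − (5)·I) = n − 4 = 1

Summary:
  λ = 0: algebraic multiplicity = 3, geometric multiplicity = 2
  λ = 5: algebraic multiplicity = 2, geometric multiplicity = 1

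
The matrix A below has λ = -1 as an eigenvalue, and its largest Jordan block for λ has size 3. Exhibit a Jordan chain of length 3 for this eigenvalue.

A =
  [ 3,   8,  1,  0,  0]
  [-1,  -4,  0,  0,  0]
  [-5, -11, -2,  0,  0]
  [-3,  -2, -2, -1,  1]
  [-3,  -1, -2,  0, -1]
A Jordan chain for λ = -1 of length 3:
v_1 = (3, -1, -4, -3, -1)ᵀ
v_2 = (4, -1, -5, -3, -3)ᵀ
v_3 = (1, 0, 0, 0, 0)ᵀ

Let N = A − (-1)·I. We want v_3 with N^3 v_3 = 0 but N^2 v_3 ≠ 0; then v_{j-1} := N · v_j for j = 3, …, 2.

Pick v_3 = (1, 0, 0, 0, 0)ᵀ.
Then v_2 = N · v_3 = (4, -1, -5, -3, -3)ᵀ.
Then v_1 = N · v_2 = (3, -1, -4, -3, -1)ᵀ.

Sanity check: (A − (-1)·I) v_1 = (0, 0, 0, 0, 0)ᵀ = 0. ✓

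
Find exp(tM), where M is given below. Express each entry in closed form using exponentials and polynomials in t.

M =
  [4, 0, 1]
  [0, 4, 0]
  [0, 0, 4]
e^{tM} =
  [exp(4*t), 0, t*exp(4*t)]
  [0, exp(4*t), 0]
  [0, 0, exp(4*t)]

Strategy: write M = P · J · P⁻¹ where J is a Jordan canonical form, so e^{tM} = P · e^{tJ} · P⁻¹, and e^{tJ} can be computed block-by-block.

M has Jordan form
J =
  [4, 1, 0]
  [0, 4, 0]
  [0, 0, 4]
(up to reordering of blocks).

Per-block formulas:
  For a 1×1 block at λ = 4: exp(t · [4]) = [e^(4t)].
  For a 2×2 Jordan block J_2(4): exp(t · J_2(4)) = e^(4t)·(I + t·N), where N is the 2×2 nilpotent shift.

After assembling e^{tJ} and conjugating by P, we get:

e^{tM} =
  [exp(4*t), 0, t*exp(4*t)]
  [0, exp(4*t), 0]
  [0, 0, exp(4*t)]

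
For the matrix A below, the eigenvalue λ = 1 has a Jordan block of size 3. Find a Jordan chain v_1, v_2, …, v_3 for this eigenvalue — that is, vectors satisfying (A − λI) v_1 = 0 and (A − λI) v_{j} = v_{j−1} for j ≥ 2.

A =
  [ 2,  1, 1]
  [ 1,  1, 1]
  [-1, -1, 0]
A Jordan chain for λ = 1 of length 3:
v_1 = (1, 0, -1)ᵀ
v_2 = (1, 1, -1)ᵀ
v_3 = (1, 0, 0)ᵀ

Let N = A − (1)·I. We want v_3 with N^3 v_3 = 0 but N^2 v_3 ≠ 0; then v_{j-1} := N · v_j for j = 3, …, 2.

Pick v_3 = (1, 0, 0)ᵀ.
Then v_2 = N · v_3 = (1, 1, -1)ᵀ.
Then v_1 = N · v_2 = (1, 0, -1)ᵀ.

Sanity check: (A − (1)·I) v_1 = (0, 0, 0)ᵀ = 0. ✓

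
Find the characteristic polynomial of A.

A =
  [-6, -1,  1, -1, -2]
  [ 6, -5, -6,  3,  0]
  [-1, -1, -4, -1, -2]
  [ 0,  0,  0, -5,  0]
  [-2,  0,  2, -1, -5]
x^5 + 25*x^4 + 250*x^3 + 1250*x^2 + 3125*x + 3125

Expanding det(x·I − A) (e.g. by cofactor expansion or by noting that A is similar to its Jordan form J, which has the same characteristic polynomial as A) gives
  χ_A(x) = x^5 + 25*x^4 + 250*x^3 + 1250*x^2 + 3125*x + 3125
which factors as (x + 5)^5. The eigenvalues (with algebraic multiplicities) are λ = -5 with multiplicity 5.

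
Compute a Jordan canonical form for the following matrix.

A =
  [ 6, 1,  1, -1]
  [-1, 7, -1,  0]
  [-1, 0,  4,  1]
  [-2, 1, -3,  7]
J_2(6) ⊕ J_2(6)

The characteristic polynomial is
  det(x·I − A) = x^4 - 24*x^3 + 216*x^2 - 864*x + 1296 = (x - 6)^4

Eigenvalues and multiplicities (the geometric multiplicity of λ is n − rank(A − λI), which equals the number of Jordan blocks for λ):
  λ = 6: algebraic multiplicity = 4, geometric multiplicity = 2

Determining the block sizes for each eigenvalue:
  λ = 6: with am = 4 and gm = 2, the partition is not yet determined (e.g. several partitions of 4 into 2 parts exist). Let N = A − (6)·I. Computing rank(N^1) = 2, rank(N^2) = 0; the number of blocks of size ≥ j is rank(N^{j−1}) − rank(N^j), giving [2, 2]. So we have 2 block(s) of size 2 → block sizes [2, 2]

Assembling the blocks gives a Jordan form
J =
  [6, 1, 0, 0]
  [0, 6, 0, 0]
  [0, 0, 6, 1]
  [0, 0, 0, 6]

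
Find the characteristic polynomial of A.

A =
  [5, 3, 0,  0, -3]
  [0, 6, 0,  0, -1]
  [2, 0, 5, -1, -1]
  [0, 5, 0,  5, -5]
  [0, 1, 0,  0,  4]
x^5 - 25*x^4 + 250*x^3 - 1250*x^2 + 3125*x - 3125

Expanding det(x·I − A) (e.g. by cofactor expansion or by noting that A is similar to its Jordan form J, which has the same characteristic polynomial as A) gives
  χ_A(x) = x^5 - 25*x^4 + 250*x^3 - 1250*x^2 + 3125*x - 3125
which factors as (x - 5)^5. The eigenvalues (with algebraic multiplicities) are λ = 5 with multiplicity 5.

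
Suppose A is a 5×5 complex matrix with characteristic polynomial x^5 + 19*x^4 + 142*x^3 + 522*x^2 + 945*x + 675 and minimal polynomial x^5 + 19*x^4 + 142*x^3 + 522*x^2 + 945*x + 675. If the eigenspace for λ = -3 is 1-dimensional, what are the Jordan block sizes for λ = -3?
Block sizes for λ = -3: [3]

Step 1 — from the characteristic polynomial, algebraic multiplicity of λ = -3 is 3. From dim ker(A − (-3)·I) = 1, there are exactly 1 Jordan blocks for λ = -3.
Step 2 — from the minimal polynomial, the factor (x + 3)^3 tells us the largest block for λ = -3 has size 3.
Step 3 — with total size 3, 1 blocks, and largest block 3, the block sizes (in nonincreasing order) are [3].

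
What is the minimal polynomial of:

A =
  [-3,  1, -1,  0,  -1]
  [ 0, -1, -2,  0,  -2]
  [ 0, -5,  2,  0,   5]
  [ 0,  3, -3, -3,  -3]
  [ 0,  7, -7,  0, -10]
x^2 + 6*x + 9

The characteristic polynomial is χ_A(x) = (x + 3)^5, so the eigenvalues are known. The minimal polynomial is
  m_A(x) = Π_λ (x − λ)^{k_λ}
where k_λ is the size of the *largest* Jordan block for λ (equivalently, the smallest k with (A − λI)^k v = 0 for every generalised eigenvector v of λ).

  λ = -3: largest Jordan block has size 2, contributing (x + 3)^2

So m_A(x) = (x + 3)^2 = x^2 + 6*x + 9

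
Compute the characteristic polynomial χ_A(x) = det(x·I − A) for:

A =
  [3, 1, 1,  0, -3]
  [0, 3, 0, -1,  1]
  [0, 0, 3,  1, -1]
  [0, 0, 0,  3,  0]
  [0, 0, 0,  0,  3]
x^5 - 15*x^4 + 90*x^3 - 270*x^2 + 405*x - 243

Expanding det(x·I − A) (e.g. by cofactor expansion or by noting that A is similar to its Jordan form J, which has the same characteristic polynomial as A) gives
  χ_A(x) = x^5 - 15*x^4 + 90*x^3 - 270*x^2 + 405*x - 243
which factors as (x - 3)^5. The eigenvalues (with algebraic multiplicities) are λ = 3 with multiplicity 5.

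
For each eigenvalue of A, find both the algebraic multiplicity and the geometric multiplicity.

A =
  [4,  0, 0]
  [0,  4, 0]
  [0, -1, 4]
λ = 4: alg = 3, geom = 2

Step 1 — factor the characteristic polynomial to read off the algebraic multiplicities:
  χ_A(x) = (x - 4)^3

Step 2 — compute geometric multiplicities via the rank-nullity identity g(λ) = n − rank(A − λI):
  rank(A − (4)·I) = 1, so dim ker(A − (4)·I) = n − 1 = 2

Summary:
  λ = 4: algebraic multiplicity = 3, geometric multiplicity = 2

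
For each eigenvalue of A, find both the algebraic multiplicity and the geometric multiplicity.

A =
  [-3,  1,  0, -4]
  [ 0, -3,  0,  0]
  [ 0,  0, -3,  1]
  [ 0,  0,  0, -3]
λ = -3: alg = 4, geom = 2

Step 1 — factor the characteristic polynomial to read off the algebraic multiplicities:
  χ_A(x) = (x + 3)^4

Step 2 — compute geometric multiplicities via the rank-nullity identity g(λ) = n − rank(A − λI):
  rank(A − (-3)·I) = 2, so dim ker(A − (-3)·I) = n − 2 = 2

Summary:
  λ = -3: algebraic multiplicity = 4, geometric multiplicity = 2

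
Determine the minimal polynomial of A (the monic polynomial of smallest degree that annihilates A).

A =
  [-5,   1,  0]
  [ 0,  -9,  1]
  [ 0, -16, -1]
x^3 + 15*x^2 + 75*x + 125

The characteristic polynomial is χ_A(x) = (x + 5)^3, so the eigenvalues are known. The minimal polynomial is
  m_A(x) = Π_λ (x − λ)^{k_λ}
where k_λ is the size of the *largest* Jordan block for λ (equivalently, the smallest k with (A − λI)^k v = 0 for every generalised eigenvector v of λ).

  λ = -5: largest Jordan block has size 3, contributing (x + 5)^3

So m_A(x) = (x + 5)^3 = x^3 + 15*x^2 + 75*x + 125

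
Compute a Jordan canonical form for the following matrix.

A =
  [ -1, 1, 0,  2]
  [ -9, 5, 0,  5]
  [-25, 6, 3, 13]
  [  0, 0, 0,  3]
J_2(2) ⊕ J_1(3) ⊕ J_1(3)

The characteristic polynomial is
  det(x·I − A) = x^4 - 10*x^3 + 37*x^2 - 60*x + 36 = (x - 3)^2*(x - 2)^2

Eigenvalues and multiplicities (the geometric multiplicity of λ is n − rank(A − λI), which equals the number of Jordan blocks for λ):
  λ = 2: algebraic multiplicity = 2, geometric multiplicity = 1
  λ = 3: algebraic multiplicity = 2, geometric multiplicity = 2

Determining the block sizes for each eigenvalue:
  λ = 2: one block (gm = 1), so the single block has size am = 2 → block sizes [2]
  λ = 3: gm = am = 2, so every block has size 1 → block sizes [1, 1]

Assembling the blocks gives a Jordan form
J =
  [2, 1, 0, 0]
  [0, 2, 0, 0]
  [0, 0, 3, 0]
  [0, 0, 0, 3]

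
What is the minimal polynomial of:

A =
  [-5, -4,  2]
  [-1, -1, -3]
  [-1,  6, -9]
x^3 + 15*x^2 + 75*x + 125

The characteristic polynomial is χ_A(x) = (x + 5)^3, so the eigenvalues are known. The minimal polynomial is
  m_A(x) = Π_λ (x − λ)^{k_λ}
where k_λ is the size of the *largest* Jordan block for λ (equivalently, the smallest k with (A − λI)^k v = 0 for every generalised eigenvector v of λ).

  λ = -5: largest Jordan block has size 3, contributing (x + 5)^3

So m_A(x) = (x + 5)^3 = x^3 + 15*x^2 + 75*x + 125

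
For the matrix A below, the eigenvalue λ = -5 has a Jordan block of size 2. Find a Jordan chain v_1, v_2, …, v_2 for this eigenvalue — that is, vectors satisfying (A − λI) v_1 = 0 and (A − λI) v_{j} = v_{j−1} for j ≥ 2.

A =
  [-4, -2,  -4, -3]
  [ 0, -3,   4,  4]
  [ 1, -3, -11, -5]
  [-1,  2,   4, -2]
A Jordan chain for λ = -5 of length 2:
v_1 = (1, 0, 1, -1)ᵀ
v_2 = (1, 0, 0, 0)ᵀ

Let N = A − (-5)·I. We want v_2 with N^2 v_2 = 0 but N^1 v_2 ≠ 0; then v_{j-1} := N · v_j for j = 2, …, 2.

Pick v_2 = (1, 0, 0, 0)ᵀ.
Then v_1 = N · v_2 = (1, 0, 1, -1)ᵀ.

Sanity check: (A − (-5)·I) v_1 = (0, 0, 0, 0)ᵀ = 0. ✓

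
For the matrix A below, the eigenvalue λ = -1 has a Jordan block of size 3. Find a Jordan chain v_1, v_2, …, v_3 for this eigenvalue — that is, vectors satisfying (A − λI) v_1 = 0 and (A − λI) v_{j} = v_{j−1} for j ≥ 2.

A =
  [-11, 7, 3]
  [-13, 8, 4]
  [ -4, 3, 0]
A Jordan chain for λ = -1 of length 3:
v_1 = (-3, -3, -3)ᵀ
v_2 = (-10, -13, -4)ᵀ
v_3 = (1, 0, 0)ᵀ

Let N = A − (-1)·I. We want v_3 with N^3 v_3 = 0 but N^2 v_3 ≠ 0; then v_{j-1} := N · v_j for j = 3, …, 2.

Pick v_3 = (1, 0, 0)ᵀ.
Then v_2 = N · v_3 = (-10, -13, -4)ᵀ.
Then v_1 = N · v_2 = (-3, -3, -3)ᵀ.

Sanity check: (A − (-1)·I) v_1 = (0, 0, 0)ᵀ = 0. ✓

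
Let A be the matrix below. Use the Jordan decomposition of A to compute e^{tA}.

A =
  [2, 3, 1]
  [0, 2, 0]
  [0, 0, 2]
e^{tA} =
  [exp(2*t), 3*t*exp(2*t), t*exp(2*t)]
  [0, exp(2*t), 0]
  [0, 0, exp(2*t)]

Strategy: write A = P · J · P⁻¹ where J is a Jordan canonical form, so e^{tA} = P · e^{tJ} · P⁻¹, and e^{tJ} can be computed block-by-block.

A has Jordan form
J =
  [2, 1, 0]
  [0, 2, 0]
  [0, 0, 2]
(up to reordering of blocks).

Per-block formulas:
  For a 1×1 block at λ = 2: exp(t · [2]) = [e^(2t)].
  For a 2×2 Jordan block J_2(2): exp(t · J_2(2)) = e^(2t)·(I + t·N), where N is the 2×2 nilpotent shift.

After assembling e^{tJ} and conjugating by P, we get:

e^{tA} =
  [exp(2*t), 3*t*exp(2*t), t*exp(2*t)]
  [0, exp(2*t), 0]
  [0, 0, exp(2*t)]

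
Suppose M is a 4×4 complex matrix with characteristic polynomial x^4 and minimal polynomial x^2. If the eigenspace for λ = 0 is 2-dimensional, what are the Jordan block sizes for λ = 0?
Block sizes for λ = 0: [2, 2]

Step 1 — from the characteristic polynomial, algebraic multiplicity of λ = 0 is 4. From dim ker(M − (0)·I) = 2, there are exactly 2 Jordan blocks for λ = 0.
Step 2 — from the minimal polynomial, the factor (x − 0)^2 tells us the largest block for λ = 0 has size 2.
Step 3 — with total size 4, 2 blocks, and largest block 2, the block sizes (in nonincreasing order) are [2, 2].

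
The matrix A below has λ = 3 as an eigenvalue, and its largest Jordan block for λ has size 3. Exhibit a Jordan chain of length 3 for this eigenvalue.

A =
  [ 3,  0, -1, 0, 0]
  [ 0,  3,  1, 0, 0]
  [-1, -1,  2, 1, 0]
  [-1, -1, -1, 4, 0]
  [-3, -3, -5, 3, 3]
A Jordan chain for λ = 3 of length 3:
v_1 = (1, -1, 0, 0, 2)ᵀ
v_2 = (0, 0, -1, -1, -3)ᵀ
v_3 = (1, 0, 0, 0, 0)ᵀ

Let N = A − (3)·I. We want v_3 with N^3 v_3 = 0 but N^2 v_3 ≠ 0; then v_{j-1} := N · v_j for j = 3, …, 2.

Pick v_3 = (1, 0, 0, 0, 0)ᵀ.
Then v_2 = N · v_3 = (0, 0, -1, -1, -3)ᵀ.
Then v_1 = N · v_2 = (1, -1, 0, 0, 2)ᵀ.

Sanity check: (A − (3)·I) v_1 = (0, 0, 0, 0, 0)ᵀ = 0. ✓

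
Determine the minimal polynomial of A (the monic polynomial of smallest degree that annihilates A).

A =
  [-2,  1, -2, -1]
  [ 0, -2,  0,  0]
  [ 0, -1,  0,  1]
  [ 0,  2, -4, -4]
x^2 + 4*x + 4

The characteristic polynomial is χ_A(x) = (x + 2)^4, so the eigenvalues are known. The minimal polynomial is
  m_A(x) = Π_λ (x − λ)^{k_λ}
where k_λ is the size of the *largest* Jordan block for λ (equivalently, the smallest k with (A − λI)^k v = 0 for every generalised eigenvector v of λ).

  λ = -2: largest Jordan block has size 2, contributing (x + 2)^2

So m_A(x) = (x + 2)^2 = x^2 + 4*x + 4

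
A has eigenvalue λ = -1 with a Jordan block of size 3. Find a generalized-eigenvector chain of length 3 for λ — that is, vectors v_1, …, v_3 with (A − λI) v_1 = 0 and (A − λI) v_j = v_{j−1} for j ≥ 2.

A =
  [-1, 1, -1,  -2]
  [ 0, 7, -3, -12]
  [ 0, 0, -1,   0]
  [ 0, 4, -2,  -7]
A Jordan chain for λ = -1 of length 3:
v_1 = (1, 0, 0, 0)ᵀ
v_2 = (-1, -3, 0, -2)ᵀ
v_3 = (0, 0, 1, 0)ᵀ

Let N = A − (-1)·I. We want v_3 with N^3 v_3 = 0 but N^2 v_3 ≠ 0; then v_{j-1} := N · v_j for j = 3, …, 2.

Pick v_3 = (0, 0, 1, 0)ᵀ.
Then v_2 = N · v_3 = (-1, -3, 0, -2)ᵀ.
Then v_1 = N · v_2 = (1, 0, 0, 0)ᵀ.

Sanity check: (A − (-1)·I) v_1 = (0, 0, 0, 0)ᵀ = 0. ✓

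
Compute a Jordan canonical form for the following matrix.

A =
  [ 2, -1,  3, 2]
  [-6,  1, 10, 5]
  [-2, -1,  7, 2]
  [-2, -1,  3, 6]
J_3(4) ⊕ J_1(4)

The characteristic polynomial is
  det(x·I − A) = x^4 - 16*x^3 + 96*x^2 - 256*x + 256 = (x - 4)^4

Eigenvalues and multiplicities (the geometric multiplicity of λ is n − rank(A − λI), which equals the number of Jordan blocks for λ):
  λ = 4: algebraic multiplicity = 4, geometric multiplicity = 2

Determining the block sizes for each eigenvalue:
  λ = 4: with am = 4 and gm = 2, the partition is not yet determined (e.g. several partitions of 4 into 2 parts exist). Let N = A − (4)·I. Computing rank(N^1) = 2, rank(N^2) = 1, rank(N^3) = 0; the number of blocks of size ≥ j is rank(N^{j−1}) − rank(N^j), giving [2, 1, 1]. So we have 1 block(s) of size 3, 1 block(s) of size 1 → block sizes [3, 1]

Assembling the blocks gives a Jordan form
J =
  [4, 1, 0, 0]
  [0, 4, 1, 0]
  [0, 0, 4, 0]
  [0, 0, 0, 4]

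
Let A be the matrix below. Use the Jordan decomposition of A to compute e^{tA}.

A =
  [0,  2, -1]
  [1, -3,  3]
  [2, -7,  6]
e^{tA} =
  [t^2*exp(t)/2 - t*exp(t) + exp(t), -3*t^2*exp(t)/2 + 2*t*exp(t), t^2*exp(t) - t*exp(t)]
  [t^2*exp(t)/2 + t*exp(t), -3*t^2*exp(t)/2 - 4*t*exp(t) + exp(t), t^2*exp(t) + 3*t*exp(t)]
  [t^2*exp(t)/2 + 2*t*exp(t), -3*t^2*exp(t)/2 - 7*t*exp(t), t^2*exp(t) + 5*t*exp(t) + exp(t)]

Strategy: write A = P · J · P⁻¹ where J is a Jordan canonical form, so e^{tA} = P · e^{tJ} · P⁻¹, and e^{tJ} can be computed block-by-block.

A has Jordan form
J =
  [1, 1, 0]
  [0, 1, 1]
  [0, 0, 1]
(up to reordering of blocks).

Per-block formulas:
  For a 3×3 Jordan block J_3(1): exp(t · J_3(1)) = e^(1t)·(I + t·N + (t^2/2)·N^2), where N is the 3×3 nilpotent shift.

After assembling e^{tJ} and conjugating by P, we get:

e^{tA} =
  [t^2*exp(t)/2 - t*exp(t) + exp(t), -3*t^2*exp(t)/2 + 2*t*exp(t), t^2*exp(t) - t*exp(t)]
  [t^2*exp(t)/2 + t*exp(t), -3*t^2*exp(t)/2 - 4*t*exp(t) + exp(t), t^2*exp(t) + 3*t*exp(t)]
  [t^2*exp(t)/2 + 2*t*exp(t), -3*t^2*exp(t)/2 - 7*t*exp(t), t^2*exp(t) + 5*t*exp(t) + exp(t)]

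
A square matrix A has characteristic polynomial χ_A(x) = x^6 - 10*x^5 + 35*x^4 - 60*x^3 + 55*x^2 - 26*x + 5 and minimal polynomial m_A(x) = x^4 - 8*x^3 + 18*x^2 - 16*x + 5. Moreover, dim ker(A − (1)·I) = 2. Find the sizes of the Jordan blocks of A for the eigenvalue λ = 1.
Block sizes for λ = 1: [3, 2]

Step 1 — from the characteristic polynomial, algebraic multiplicity of λ = 1 is 5. From dim ker(A − (1)·I) = 2, there are exactly 2 Jordan blocks for λ = 1.
Step 2 — from the minimal polynomial, the factor (x − 1)^3 tells us the largest block for λ = 1 has size 3.
Step 3 — with total size 5, 2 blocks, and largest block 3, the block sizes (in nonincreasing order) are [3, 2].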